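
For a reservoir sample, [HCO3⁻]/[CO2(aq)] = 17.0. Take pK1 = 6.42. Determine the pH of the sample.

pH = 7.65

From K1 = [H⁺][HCO3⁻]/[CO2(aq)]:  pH = pK1 + log₁₀([HCO3⁻]/[CO2(aq)])
log₁₀(17.0) = +1.230
pH = 6.42 + (+1.230) = 7.65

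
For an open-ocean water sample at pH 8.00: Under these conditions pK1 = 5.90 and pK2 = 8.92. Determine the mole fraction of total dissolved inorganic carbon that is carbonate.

α₂ = 1 / (1 + [H⁺]/K2 + [H⁺]²/(K1K2)) = 1 / (1 + 10^+0.92 + 10^-1.18)
   = 1 / (1 + 8.3176 + 0.066069) = 1/9.3837 = 0.1066

α₂ = 0.107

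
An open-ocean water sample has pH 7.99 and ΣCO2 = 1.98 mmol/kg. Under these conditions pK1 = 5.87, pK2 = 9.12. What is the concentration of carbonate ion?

[CO3²⁻] = 0.136 mmol/kg

α₂ = 1 / (1 + [H⁺]/K2 + [H⁺]²/(K1K2)) = 1 / (1 + 10^+1.13 + 10^-0.99)
   = 1 / (1 + 13.490 + 0.10233) = 1/14.592 = 0.06853
[CO3²⁻] = α₂ × DIC = 0.06853 × 1.98 = 0.136 mmol/kg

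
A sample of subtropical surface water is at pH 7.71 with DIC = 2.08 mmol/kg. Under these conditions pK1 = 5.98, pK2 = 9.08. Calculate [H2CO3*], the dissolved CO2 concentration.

[CO2*] = 0.0365 mmol/kg

α₀ = 1 / (1 + K1/[H⁺] + K1K2/[H⁺]²) = 1 / (1 + 10^+1.73 + 10^+0.36)
   = 1 / (1 + 53.703 + 2.2909) = 1/56.994 = 0.01755
[CO2*] = α₀ × DIC = 0.01755 × 2.08 = 0.0365 mmol/kg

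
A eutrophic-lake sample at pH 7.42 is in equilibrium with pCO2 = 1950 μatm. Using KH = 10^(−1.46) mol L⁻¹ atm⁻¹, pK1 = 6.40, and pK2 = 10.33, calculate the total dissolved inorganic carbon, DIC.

[CO2*] = KH · pCO2 = 10^(−1.46) × 1950×10^-6 = 6.761×10^-5 mol/L
α₀ = 1/(1 + K1/[H⁺] + K1K2/[H⁺]²) = 1/(1 + 10^+1.02 + 10^-1.89) = 0.08708
DIC = [CO2*]/α₀ = 6.761×10^-5 / 0.08708 = 0.776 mmol/L

DIC = 0.776 mmol/L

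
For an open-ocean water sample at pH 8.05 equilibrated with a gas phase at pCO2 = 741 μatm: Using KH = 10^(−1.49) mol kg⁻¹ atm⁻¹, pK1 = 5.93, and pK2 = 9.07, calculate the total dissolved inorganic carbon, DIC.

DIC = 3.49 mmol/kg

[CO2*] = KH · pCO2 = 10^(−1.49) × 741×10^-6 = 2.398×10^-5 mol/kg
α₀ = 1/(1 + K1/[H⁺] + K1K2/[H⁺]²) = 1/(1 + 10^+2.12 + 10^+1.10) = 0.006877
DIC = [CO2*]/α₀ = 2.398×10^-5 / 0.006877 = 3.49 mmol/kg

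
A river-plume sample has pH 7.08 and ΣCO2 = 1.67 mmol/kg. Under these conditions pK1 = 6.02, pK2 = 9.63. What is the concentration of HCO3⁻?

α₁ = 1 / (1 + [H⁺]/K1 + K2/[H⁺]) = 1 / (1 + 10^-1.06 + 10^-2.55)
   = 1 / (1 + 0.087096 + 0.0028184) = 1/1.0899 = 0.9175
[HCO3⁻] = α₁ × DIC = 0.9175 × 1.67 = 1.53 mmol/kg

[HCO3⁻] = 1.53 mmol/kg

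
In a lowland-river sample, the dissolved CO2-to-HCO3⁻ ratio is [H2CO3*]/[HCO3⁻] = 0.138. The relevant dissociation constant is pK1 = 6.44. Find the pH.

pH = 7.30

From K1 = [H⁺][HCO3⁻]/[H2CO3*]:  pH = pK1 − log₁₀([H2CO3*]/[HCO3⁻])
log₁₀(0.138) = -0.860
pH = 6.44 − (-0.860) = 7.30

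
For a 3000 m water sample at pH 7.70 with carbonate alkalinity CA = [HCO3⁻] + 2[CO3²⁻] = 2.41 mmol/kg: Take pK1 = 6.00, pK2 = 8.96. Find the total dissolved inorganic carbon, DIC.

CA = [HCO3⁻] + 2[CO3²⁻] = (α₁ + 2α₂)·DIC
At pH 7.70: [H⁺]/K1 = 10^-1.70 = 0.019953, K2/[H⁺] = 10^-1.26 = 0.054954
α₁ = 1/(1 + 0.019953 + 0.054954) = 1/1.0749 = 0.9303; α₂ = α₁·K2/[H⁺] = 0.05112
α₁ + 2α₂ = 1.0326
DIC = CA / (α₁ + 2α₂) = 2.41 / 1.0326 = 2.33 mmol/kg

DIC = 2.33 mmol/kg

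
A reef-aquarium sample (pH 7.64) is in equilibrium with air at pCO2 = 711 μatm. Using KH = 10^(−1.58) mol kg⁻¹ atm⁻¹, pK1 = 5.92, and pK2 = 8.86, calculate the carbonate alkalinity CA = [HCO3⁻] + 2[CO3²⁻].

CA = 1.10 mmol/kg

[CO2*] = KH · pCO2 = 10^(−1.58) × 711×10^-6 = 1.870×10^-5 mol/kg
α₀ = 1/(1 + K1/[H⁺] + K1K2/[H⁺]²) = 1/(1 + 10^+1.72 + 10^+0.50) = 0.01765
DIC = [CO2*]/α₀ = 1.870×10^-5 / 0.01765 = 1.059 mmol/kg
CA = (α₁ + 2α₂)·DIC = (0.9265 + 2×0.05583) × 1.059 = 1.10 mmol/kg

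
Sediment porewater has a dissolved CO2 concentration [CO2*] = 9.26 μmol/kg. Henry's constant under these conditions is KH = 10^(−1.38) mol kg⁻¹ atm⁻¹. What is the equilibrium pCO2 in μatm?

pCO2 = 222 μatm

KH = 10^(−1.38) = 4.169×10^-2 mol kg⁻¹ atm⁻¹
pCO2 = [CO2*]/KH = 9.26×10^-6 / 4.169×10^-2 = 2.22×10^-4 atm = 222 μatm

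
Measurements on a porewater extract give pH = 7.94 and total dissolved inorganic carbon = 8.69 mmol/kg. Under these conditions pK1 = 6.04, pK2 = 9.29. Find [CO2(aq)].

[CO2*] = 0.103 mmol/kg

α₀ = 1 / (1 + K1/[H⁺] + K1K2/[H⁺]²) = 1 / (1 + 10^+1.90 + 10^+0.55)
   = 1 / (1 + 79.433 + 3.5481) = 1/83.981 = 0.01191
[CO2*] = α₀ × DIC = 0.01191 × 8.69 = 0.103 mmol/kg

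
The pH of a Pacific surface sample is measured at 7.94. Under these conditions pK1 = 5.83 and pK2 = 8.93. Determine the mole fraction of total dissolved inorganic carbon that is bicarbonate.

α₁ = 0.901

α₁ = 1 / (1 + [H⁺]/K1 + K2/[H⁺]) = 1 / (1 + 10^-2.11 + 10^-0.99)
   = 1 / (1 + 0.0077625 + 0.10233) = 1/1.1101 = 0.9008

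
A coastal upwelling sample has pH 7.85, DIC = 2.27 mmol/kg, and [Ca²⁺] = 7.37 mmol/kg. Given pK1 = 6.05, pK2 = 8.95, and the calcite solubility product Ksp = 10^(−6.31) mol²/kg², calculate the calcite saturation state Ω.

Ω = 2.48

α₂ = 1 / (1 + [H⁺]/K2 + [H⁺]²/(K1K2)) = 1 / (1 + 10^+1.10 + 10^-0.70)
   = 1 / (1 + 12.589 + 0.19953) = 1/13.789 = 0.07252
[CO3²⁻] = α₂ × DIC = 0.07252 × 2.27 = 0.1646 mmol/kg
Ksp = 10^(−6.31) = 4.898×10^-7
Ω = [Ca²⁺][CO3²⁻]/Ksp = (7.37×10^-3)(1.646×10^-4) / 4.898×10^-7 = 2.48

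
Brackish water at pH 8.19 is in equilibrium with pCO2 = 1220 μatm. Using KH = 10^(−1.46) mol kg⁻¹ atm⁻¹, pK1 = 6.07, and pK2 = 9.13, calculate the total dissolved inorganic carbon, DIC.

[CO2*] = KH · pCO2 = 10^(−1.46) × 1220×10^-6 = 4.230×10^-5 mol/kg
α₀ = 1/(1 + K1/[H⁺] + K1K2/[H⁺]²) = 1/(1 + 10^+2.12 + 10^+1.18) = 0.006759
DIC = [CO2*]/α₀ = 4.230×10^-5 / 0.006759 = 6.26 mmol/kg

DIC = 6.26 mmol/kg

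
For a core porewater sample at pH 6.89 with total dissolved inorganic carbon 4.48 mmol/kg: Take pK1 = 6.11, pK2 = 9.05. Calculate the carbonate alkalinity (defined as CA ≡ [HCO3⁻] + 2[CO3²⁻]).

CA = 3.87 mmol/kg

CA = [HCO3⁻] + 2[CO3²⁻] = (α₁ + 2α₂)·DIC
At pH 6.89: [H⁺]/K1 = 10^-0.78 = 0.16596, K2/[H⁺] = 10^-2.16 = 0.0069183
α₁ = 1/(1 + 0.16596 + 0.0069183) = 1/1.1729 = 0.8526; α₂ = α₁·K2/[H⁺] = 0.005899
α₁ + 2α₂ = 0.8644
CA = 0.8644 × 4.48 = 3.87 mmol/kg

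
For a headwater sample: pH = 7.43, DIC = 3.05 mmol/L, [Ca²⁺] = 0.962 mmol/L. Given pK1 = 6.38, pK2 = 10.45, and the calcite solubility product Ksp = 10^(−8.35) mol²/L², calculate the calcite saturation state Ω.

α₂ = 1 / (1 + [H⁺]/K2 + [H⁺]²/(K1K2)) = 1 / (1 + 10^+3.02 + 10^+1.97)
   = 1 / (1 + 1047.1 + 93.325) = 1/1141.5 = 0.0008761
[CO3²⁻] = α₂ × DIC = 0.0008761 × 3.05 = 0.002672 mmol/L = 2.672 μmol/L
Ksp = 10^(−8.35) = 4.467×10^-9
Ω = [Ca²⁺][CO3²⁻]/Ksp = (0.962×10^-3)(2.672×10^-6) / 4.467×10^-9 = 0.575

Ω = 0.575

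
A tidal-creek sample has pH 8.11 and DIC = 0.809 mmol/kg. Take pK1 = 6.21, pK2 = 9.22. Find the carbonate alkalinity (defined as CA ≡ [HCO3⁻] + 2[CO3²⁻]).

CA = 0.857 mmol/kg

CA = [HCO3⁻] + 2[CO3²⁻] = (α₁ + 2α₂)·DIC
At pH 8.11: [H⁺]/K1 = 10^-1.90 = 0.012589, K2/[H⁺] = 10^-1.11 = 0.077625
α₁ = 1/(1 + 0.012589 + 0.077625) = 1/1.0902 = 0.9173; α₂ = α₁·K2/[H⁺] = 0.07120
α₁ + 2α₂ = 1.0597
CA = 1.0597 × 0.809 = 0.857 mmol/kg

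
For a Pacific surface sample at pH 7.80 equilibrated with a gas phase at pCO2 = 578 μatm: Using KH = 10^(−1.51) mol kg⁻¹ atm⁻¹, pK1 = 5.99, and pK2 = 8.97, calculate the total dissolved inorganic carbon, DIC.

DIC = 1.25 mmol/kg

[CO2*] = KH · pCO2 = 10^(−1.51) × 578×10^-6 = 1.786×10^-5 mol/kg
α₀ = 1/(1 + K1/[H⁺] + K1K2/[H⁺]²) = 1/(1 + 10^+1.81 + 10^+0.64) = 0.01430
DIC = [CO2*]/α₀ = 1.786×10^-5 / 0.01430 = 1.25 mmol/kg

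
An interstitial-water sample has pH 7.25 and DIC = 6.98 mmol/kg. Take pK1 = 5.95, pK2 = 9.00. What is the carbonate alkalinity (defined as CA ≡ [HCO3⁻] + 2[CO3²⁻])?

CA = [HCO3⁻] + 2[CO3²⁻] = (α₁ + 2α₂)·DIC
At pH 7.25: [H⁺]/K1 = 10^-1.30 = 0.050119, K2/[H⁺] = 10^-1.75 = 0.017783
α₁ = 1/(1 + 0.050119 + 0.017783) = 1/1.0679 = 0.9364; α₂ = α₁·K2/[H⁺] = 0.01665
α₁ + 2α₂ = 0.9697
CA = 0.9697 × 6.98 = 6.77 mmol/kg

CA = 6.77 mmol/kg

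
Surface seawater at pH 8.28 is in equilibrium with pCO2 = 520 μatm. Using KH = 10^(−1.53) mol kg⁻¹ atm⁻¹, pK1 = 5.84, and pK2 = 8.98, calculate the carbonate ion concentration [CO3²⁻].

[CO2*] = KH · pCO2 = 10^(−1.53) × 520×10^-6 = 1.535×10^-5 mol/kg
α₀ = 1/(1 + K1/[H⁺] + K1K2/[H⁺]²) = 1/(1 + 10^+2.44 + 10^+1.74) = 0.003018
DIC = [CO2*]/α₀ = 1.535×10^-5 / 0.003018 = 5.085 mmol/kg
[CO3²⁻] = α₂·DIC; α₂ = 0.1658, so [CO3²⁻] = 0.1658 × 5.085 = 0.843 mmol/kg

[CO3²⁻] = 0.843 mmol/kg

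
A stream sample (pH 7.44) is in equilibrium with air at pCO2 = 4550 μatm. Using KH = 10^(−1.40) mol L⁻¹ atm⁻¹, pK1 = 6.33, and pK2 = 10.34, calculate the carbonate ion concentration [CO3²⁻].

[CO3²⁻] = 2.94 μmol/L

[CO2*] = KH · pCO2 = 10^(−1.40) × 4550×10^-6 = 1.811×10^-4 mol/L
α₀ = 1/(1 + K1/[H⁺] + K1K2/[H⁺]²) = 1/(1 + 10^+1.11 + 10^-1.79) = 0.07195
DIC = [CO2*]/α₀ = 1.811×10^-4 / 0.07195 = 2.518 mmol/L
[CO3²⁻] = α₂·DIC; α₂ = 0.001167, so [CO3²⁻] = 0.001167 × 2.518 = 0.00294 mmol/L = 2.94 μmol/L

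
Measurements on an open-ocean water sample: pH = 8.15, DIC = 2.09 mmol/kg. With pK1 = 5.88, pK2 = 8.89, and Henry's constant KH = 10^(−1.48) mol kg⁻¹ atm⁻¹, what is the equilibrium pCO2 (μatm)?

pCO2 = 285 μatm

α₀ = 1 / (1 + K1/[H⁺] + K1K2/[H⁺]²) = 1 / (1 + 10^+2.27 + 10^+1.53)
   = 1 / (1 + 186.21 + 33.884) = 1/221.09 = 0.004523
[CO2*] = α₀ × DIC = 0.004523 × 2.09 = 0.009453 mmol/kg = 9.453 μmol/kg
pCO2 = [CO2*]/KH = 9.453×10^-6 / 3.311×10^-2 = 285 μatm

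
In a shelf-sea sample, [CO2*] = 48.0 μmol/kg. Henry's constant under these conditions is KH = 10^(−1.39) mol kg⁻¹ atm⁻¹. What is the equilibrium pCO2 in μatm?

KH = 10^(−1.39) = 4.074×10^-2 mol kg⁻¹ atm⁻¹
pCO2 = [CO2*]/KH = 48.0×10^-6 / 4.074×10^-2 = 1.18×10^-3 atm = 1180 μatm

pCO2 = 1180 μatm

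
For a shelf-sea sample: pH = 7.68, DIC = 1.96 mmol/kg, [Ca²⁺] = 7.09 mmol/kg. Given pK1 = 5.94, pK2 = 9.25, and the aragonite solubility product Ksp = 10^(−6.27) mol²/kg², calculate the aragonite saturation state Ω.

α₂ = 1 / (1 + [H⁺]/K2 + [H⁺]²/(K1K2)) = 1 / (1 + 10^+1.57 + 10^-0.17)
   = 1 / (1 + 37.154 + 0.67608) = 1/38.830 = 0.02575
[CO3²⁻] = α₂ × DIC = 0.02575 × 1.96 = 0.05048 mmol/kg
Ksp = 10^(−6.27) = 5.370×10^-7
Ω = [Ca²⁺][CO3²⁻]/Ksp = (7.09×10^-3)(5.048×10^-5) / 5.370×10^-7 = 0.666

Ω = 0.666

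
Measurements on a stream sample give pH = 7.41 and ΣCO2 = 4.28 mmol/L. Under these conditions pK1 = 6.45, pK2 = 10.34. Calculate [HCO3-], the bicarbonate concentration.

[HCO3⁻] = 3.85 mmol/L

α₁ = 1 / (1 + [H⁺]/K1 + K2/[H⁺]) = 1 / (1 + 10^-0.96 + 10^-2.93)
   = 1 / (1 + 0.10965 + 0.0011749) = 1/1.1108 = 0.9002
[HCO3⁻] = α₁ × DIC = 0.9002 × 4.28 = 3.85 mmol/L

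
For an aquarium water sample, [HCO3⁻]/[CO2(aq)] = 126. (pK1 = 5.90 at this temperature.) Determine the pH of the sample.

pH = 8.00

From K1 = [H⁺][HCO3⁻]/[CO2(aq)]:  pH = pK1 + log₁₀([HCO3⁻]/[CO2(aq)])
log₁₀(126) = +2.100
pH = 5.90 + (+2.100) = 8.00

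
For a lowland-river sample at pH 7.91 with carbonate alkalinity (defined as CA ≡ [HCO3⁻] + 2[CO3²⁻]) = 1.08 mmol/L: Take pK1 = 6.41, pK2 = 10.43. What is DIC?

CA = [HCO3⁻] + 2[CO3²⁻] = (α₁ + 2α₂)·DIC
At pH 7.91: [H⁺]/K1 = 10^-1.50 = 0.031623, K2/[H⁺] = 10^-2.52 = 0.0030200
α₁ = 1/(1 + 0.031623 + 0.0030200) = 1/1.0346 = 0.9665; α₂ = α₁·K2/[H⁺] = 0.002919
α₁ + 2α₂ = 0.9724
DIC = CA / (α₁ + 2α₂) = 1.08 / 0.9724 = 1.11 mmol/L

DIC = 1.11 mmol/L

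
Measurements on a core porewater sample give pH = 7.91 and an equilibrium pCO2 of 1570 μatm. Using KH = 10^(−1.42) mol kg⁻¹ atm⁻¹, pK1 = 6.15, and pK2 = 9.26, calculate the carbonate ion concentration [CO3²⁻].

[CO3²⁻] = 0.153 mmol/kg

[CO2*] = KH · pCO2 = 10^(−1.42) × 1570×10^-6 = 5.969×10^-5 mol/kg
α₀ = 1/(1 + K1/[H⁺] + K1K2/[H⁺]²) = 1/(1 + 10^+1.76 + 10^+0.41) = 0.01636
DIC = [CO2*]/α₀ = 5.969×10^-5 / 0.01636 = 3.648 mmol/kg
[CO3²⁻] = α₂·DIC; α₂ = 0.04206, so [CO3²⁻] = 0.04206 × 3.648 = 0.153 mmol/kg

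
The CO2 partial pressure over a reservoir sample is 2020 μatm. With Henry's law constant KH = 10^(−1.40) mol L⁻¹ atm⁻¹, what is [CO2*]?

[CO2*] = 80.4 μmol/L

KH = 10^(−1.40) = 3.981×10^-2 mol L⁻¹ atm⁻¹
[CO2*] = KH · pCO2 = 3.981×10^-2 × 2020×10^-6 atm = 8.04×10^-5 mol/L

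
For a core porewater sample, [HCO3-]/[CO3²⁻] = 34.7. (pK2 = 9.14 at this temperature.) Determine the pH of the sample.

From K2 = [H⁺][CO3²⁻]/[HCO3-]:  pH = pK2 − log₁₀([HCO3-]/[CO3²⁻])
log₁₀(34.7) = +1.540
pH = 9.14 − (+1.540) = 7.60

pH = 7.60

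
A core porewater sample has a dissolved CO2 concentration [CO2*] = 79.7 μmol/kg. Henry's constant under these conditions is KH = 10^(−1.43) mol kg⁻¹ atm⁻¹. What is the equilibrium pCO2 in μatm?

pCO2 = 2150 μatm

KH = 10^(−1.43) = 3.715×10^-2 mol kg⁻¹ atm⁻¹
pCO2 = [CO2*]/KH = 79.7×10^-6 / 3.715×10^-2 = 2.15×10^-3 atm = 2150 μatm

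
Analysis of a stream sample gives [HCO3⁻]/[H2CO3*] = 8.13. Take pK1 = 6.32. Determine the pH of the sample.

pH = 7.23

From K1 = [H⁺][HCO3⁻]/[H2CO3*]:  pH = pK1 + log₁₀([HCO3⁻]/[H2CO3*])
log₁₀(8.13) = +0.910
pH = 6.32 + (+0.910) = 7.23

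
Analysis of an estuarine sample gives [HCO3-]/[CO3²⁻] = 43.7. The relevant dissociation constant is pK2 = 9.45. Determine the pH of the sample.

From K2 = [H⁺][CO3²⁻]/[HCO3-]:  pH = pK2 − log₁₀([HCO3-]/[CO3²⁻])
log₁₀(43.7) = +1.640
pH = 9.45 − (+1.640) = 7.81

pH = 7.81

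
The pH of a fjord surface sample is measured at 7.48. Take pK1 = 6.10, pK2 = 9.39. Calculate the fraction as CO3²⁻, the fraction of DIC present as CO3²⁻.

α₂ = 1 / (1 + [H⁺]/K2 + [H⁺]²/(K1K2)) = 1 / (1 + 10^+1.91 + 10^+0.53)
   = 1 / (1 + 81.283 + 3.3884) = 1/85.671 = 0.01167

α₂ = 0.0117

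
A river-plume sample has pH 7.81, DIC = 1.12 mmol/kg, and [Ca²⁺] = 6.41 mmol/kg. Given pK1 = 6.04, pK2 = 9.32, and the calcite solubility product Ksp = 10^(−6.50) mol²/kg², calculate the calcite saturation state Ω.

Ω = 0.670

α₂ = 1 / (1 + [H⁺]/K2 + [H⁺]²/(K1K2)) = 1 / (1 + 10^+1.51 + 10^-0.26)
   = 1 / (1 + 32.359 + 0.54954) = 1/33.909 = 0.02949
[CO3²⁻] = α₂ × DIC = 0.02949 × 1.12 = 0.03303 mmol/kg
Ksp = 10^(−6.50) = 3.162×10^-7
Ω = [Ca²⁺][CO3²⁻]/Ksp = (6.41×10^-3)(3.303×10^-5) / 3.162×10^-7 = 0.670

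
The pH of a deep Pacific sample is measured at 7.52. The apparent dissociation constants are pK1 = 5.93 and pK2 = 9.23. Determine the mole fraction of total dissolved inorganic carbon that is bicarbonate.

α₁ = 1 / (1 + [H⁺]/K1 + K2/[H⁺]) = 1 / (1 + 10^-1.59 + 10^-1.71)
   = 1 / (1 + 0.025704 + 0.019498) = 1/1.0452 = 0.9568

α₁ = 0.957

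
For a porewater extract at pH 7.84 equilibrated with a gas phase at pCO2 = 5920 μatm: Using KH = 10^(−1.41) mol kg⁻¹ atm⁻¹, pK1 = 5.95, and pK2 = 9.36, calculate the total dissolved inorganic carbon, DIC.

DIC = 18.6 mmol/kg

[CO2*] = KH · pCO2 = 10^(−1.41) × 5920×10^-6 = 2.303×10^-4 mol/kg
α₀ = 1/(1 + K1/[H⁺] + K1K2/[H⁺]²) = 1/(1 + 10^+1.89 + 10^+0.37) = 0.01235
DIC = [CO2*]/α₀ = 2.303×10^-4 / 0.01235 = 18.6 mmol/kg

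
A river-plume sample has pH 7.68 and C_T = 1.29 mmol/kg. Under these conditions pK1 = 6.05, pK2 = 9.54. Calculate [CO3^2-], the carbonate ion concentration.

[CO3²⁻] = 17.2 μmol/kg

α₂ = 1 / (1 + [H⁺]/K2 + [H⁺]²/(K1K2)) = 1 / (1 + 10^+1.86 + 10^+0.23)
   = 1 / (1 + 72.444 + 1.6982) = 1/75.142 = 0.01331
[CO3²⁻] = α₂ × DIC = 0.01331 × 1.29 = 0.0172 mmol/kg = 17.2 μmol/kg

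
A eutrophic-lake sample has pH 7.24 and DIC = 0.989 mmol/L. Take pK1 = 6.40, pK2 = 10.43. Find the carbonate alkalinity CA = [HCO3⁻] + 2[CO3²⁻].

CA = 0.865 mmol/L

CA = [HCO3⁻] + 2[CO3²⁻] = (α₁ + 2α₂)·DIC
At pH 7.24: [H⁺]/K1 = 10^-0.84 = 0.14454, K2/[H⁺] = 10^-3.19 = 0.00064565
α₁ = 1/(1 + 0.14454 + 0.00064565) = 1/1.1452 = 0.8732; α₂ = α₁·K2/[H⁺] = 0.0005638
α₁ + 2α₂ = 0.8743
CA = 0.8743 × 0.989 = 0.865 mmol/L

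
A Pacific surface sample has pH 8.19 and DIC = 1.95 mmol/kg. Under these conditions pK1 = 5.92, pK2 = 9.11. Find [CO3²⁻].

[CO3²⁻] = 0.208 mmol/kg

α₂ = 1 / (1 + [H⁺]/K2 + [H⁺]²/(K1K2)) = 1 / (1 + 10^+0.92 + 10^-1.35)
   = 1 / (1 + 8.3176 + 0.044668) = 1/9.3623 = 0.1068
[CO3²⁻] = α₂ × DIC = 0.1068 × 1.95 = 0.208 mmol/kg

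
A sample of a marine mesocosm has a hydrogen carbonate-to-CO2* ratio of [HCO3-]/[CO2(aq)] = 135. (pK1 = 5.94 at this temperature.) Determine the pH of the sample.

From K1 = [H⁺][HCO3-]/[CO2(aq)]:  pH = pK1 + log₁₀([HCO3-]/[CO2(aq)])
log₁₀(135) = +2.130
pH = 5.94 + (+2.130) = 8.07

pH = 8.07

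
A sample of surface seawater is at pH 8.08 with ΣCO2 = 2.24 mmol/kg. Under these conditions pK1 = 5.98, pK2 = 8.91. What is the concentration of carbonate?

α₂ = 1 / (1 + [H⁺]/K2 + [H⁺]²/(K1K2)) = 1 / (1 + 10^+0.83 + 10^-1.27)
   = 1 / (1 + 6.7608 + 0.053703) = 1/7.8145 = 0.1280
[CO3²⁻] = α₂ × DIC = 0.1280 × 2.24 = 0.287 mmol/kg

[CO3²⁻] = 0.287 mmol/kg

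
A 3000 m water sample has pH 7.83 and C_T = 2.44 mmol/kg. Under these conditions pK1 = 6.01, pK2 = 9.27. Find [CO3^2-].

α₂ = 1 / (1 + [H⁺]/K2 + [H⁺]²/(K1K2)) = 1 / (1 + 10^+1.44 + 10^-0.38)
   = 1 / (1 + 27.542 + 0.41687) = 1/28.959 = 0.03453
[CO3²⁻] = α₂ × DIC = 0.03453 × 2.44 = 0.0843 mmol/kg

[CO3²⁻] = 0.0843 mmol/kg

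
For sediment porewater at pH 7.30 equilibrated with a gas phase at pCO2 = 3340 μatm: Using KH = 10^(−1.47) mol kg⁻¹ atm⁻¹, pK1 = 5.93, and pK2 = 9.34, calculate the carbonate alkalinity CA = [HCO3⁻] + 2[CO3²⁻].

[CO2*] = KH · pCO2 = 10^(−1.47) × 3340×10^-6 = 1.132×10^-4 mol/kg
α₀ = 1/(1 + K1/[H⁺] + K1K2/[H⁺]²) = 1/(1 + 10^+1.37 + 10^-0.67) = 0.04056
DIC = [CO2*]/α₀ = 1.132×10^-4 / 0.04056 = 2.790 mmol/kg
CA = (α₁ + 2α₂)·DIC = (0.9508 + 2×0.008671) × 2.790 = 2.70 mmol/kg

CA = 2.70 mmol/kg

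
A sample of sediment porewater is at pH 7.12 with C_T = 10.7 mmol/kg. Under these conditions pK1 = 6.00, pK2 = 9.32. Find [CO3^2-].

[CO3²⁻] = 0.0624 mmol/kg

α₂ = 1 / (1 + [H⁺]/K2 + [H⁺]²/(K1K2)) = 1 / (1 + 10^+2.20 + 10^+1.08)
   = 1 / (1 + 158.49 + 12.023) = 1/171.51 = 0.005830
[CO3²⁻] = α₂ × DIC = 0.005830 × 10.7 = 0.0624 mmol/kg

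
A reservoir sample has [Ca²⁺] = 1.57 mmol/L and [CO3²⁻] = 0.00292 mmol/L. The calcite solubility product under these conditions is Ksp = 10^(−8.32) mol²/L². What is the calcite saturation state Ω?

Ω = 0.958

Ksp = 10^(−8.32) = 4.786×10^-9
Ω = [Ca²⁺][CO3²⁻]/Ksp = (1.57×10^-3)(0.00292×10^-3) / 4.786×10^-9 = 0.958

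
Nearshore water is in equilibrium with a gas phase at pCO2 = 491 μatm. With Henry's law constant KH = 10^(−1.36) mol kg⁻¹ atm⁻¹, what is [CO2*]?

KH = 10^(−1.36) = 4.365×10^-2 mol kg⁻¹ atm⁻¹
[CO2*] = KH · pCO2 = 4.365×10^-2 × 491×10^-6 atm = 2.14×10^-5 mol/kg

[CO2*] = 21.4 μmol/kg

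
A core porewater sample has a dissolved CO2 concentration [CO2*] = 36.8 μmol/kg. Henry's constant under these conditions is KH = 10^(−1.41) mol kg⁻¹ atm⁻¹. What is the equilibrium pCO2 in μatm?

KH = 10^(−1.41) = 3.890×10^-2 mol kg⁻¹ atm⁻¹
pCO2 = [CO2*]/KH = 36.8×10^-6 / 3.890×10^-2 = 9.46×10^-4 atm = 946 μatm

pCO2 = 946 μatm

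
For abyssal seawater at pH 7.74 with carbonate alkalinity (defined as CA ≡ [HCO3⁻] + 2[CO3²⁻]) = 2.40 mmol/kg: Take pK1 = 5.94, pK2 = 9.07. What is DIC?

CA = [HCO3⁻] + 2[CO3²⁻] = (α₁ + 2α₂)·DIC
At pH 7.74: [H⁺]/K1 = 10^-1.80 = 0.015849, K2/[H⁺] = 10^-1.33 = 0.046774
α₁ = 1/(1 + 0.015849 + 0.046774) = 1/1.0626 = 0.9411; α₂ = α₁·K2/[H⁺] = 0.04402
α₁ + 2α₂ = 1.0291
DIC = CA / (α₁ + 2α₂) = 2.40 / 1.0291 = 2.33 mmol/kg

DIC = 2.33 mmol/kg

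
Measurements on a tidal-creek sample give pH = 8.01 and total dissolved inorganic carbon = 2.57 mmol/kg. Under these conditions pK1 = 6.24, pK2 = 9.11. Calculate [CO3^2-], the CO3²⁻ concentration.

[CO3²⁻] = 0.186 mmol/kg

α₂ = 1 / (1 + [H⁺]/K2 + [H⁺]²/(K1K2)) = 1 / (1 + 10^+1.10 + 10^-0.67)
   = 1 / (1 + 12.589 + 0.21380) = 1/13.803 = 0.07245
[CO3²⁻] = α₂ × DIC = 0.07245 × 2.57 = 0.186 mmol/kg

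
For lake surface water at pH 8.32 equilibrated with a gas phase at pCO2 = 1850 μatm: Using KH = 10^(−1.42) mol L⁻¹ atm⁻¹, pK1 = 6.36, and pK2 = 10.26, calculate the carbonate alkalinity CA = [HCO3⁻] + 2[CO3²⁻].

[CO2*] = KH · pCO2 = 10^(−1.42) × 1850×10^-6 = 7.034×10^-5 mol/L
α₀ = 1/(1 + K1/[H⁺] + K1K2/[H⁺]²) = 1/(1 + 10^+1.96 + 10^+0.02) = 0.01072
DIC = [CO2*]/α₀ = 7.034×10^-5 / 0.01072 = 6.559 mmol/L
CA = (α₁ + 2α₂)·DIC = (0.9780 + 2×0.01123) × 6.559 = 6.56 mmol/L

CA = 6.56 mmol/L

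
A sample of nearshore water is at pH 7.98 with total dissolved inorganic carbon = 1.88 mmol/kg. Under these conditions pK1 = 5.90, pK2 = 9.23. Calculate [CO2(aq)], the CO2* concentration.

[CO2*] = 14.7 μmol/kg

α₀ = 1 / (1 + K1/[H⁺] + K1K2/[H⁺]²) = 1 / (1 + 10^+2.08 + 10^+0.83)
   = 1 / (1 + 120.23 + 6.7608) = 1/127.99 = 0.007813
[CO2*] = α₀ × DIC = 0.007813 × 1.88 = 0.0147 mmol/kg = 14.7 μmol/kg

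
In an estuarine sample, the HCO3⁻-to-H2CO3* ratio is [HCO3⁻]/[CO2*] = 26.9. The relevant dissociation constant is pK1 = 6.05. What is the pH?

From K1 = [H⁺][HCO3⁻]/[CO2*]:  pH = pK1 + log₁₀([HCO3⁻]/[CO2*])
log₁₀(26.9) = +1.430
pH = 6.05 + (+1.430) = 7.48

pH = 7.48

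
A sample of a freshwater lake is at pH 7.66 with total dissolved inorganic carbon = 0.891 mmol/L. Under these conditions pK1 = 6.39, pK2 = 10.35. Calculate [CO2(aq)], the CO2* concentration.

α₀ = 1 / (1 + K1/[H⁺] + K1K2/[H⁺]²) = 1 / (1 + 10^+1.27 + 10^-1.42)
   = 1 / (1 + 18.621 + 0.038019) = 1/19.659 = 0.05087
[CO2*] = α₀ × DIC = 0.05087 × 0.891 = 0.0453 mmol/L

[CO2*] = 0.0453 mmol/L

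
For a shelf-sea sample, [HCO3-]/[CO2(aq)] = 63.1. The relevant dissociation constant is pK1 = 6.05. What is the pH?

From K1 = [H⁺][HCO3-]/[CO2(aq)]:  pH = pK1 + log₁₀([HCO3-]/[CO2(aq)])
log₁₀(63.1) = +1.800
pH = 6.05 + (+1.800) = 7.85

pH = 7.85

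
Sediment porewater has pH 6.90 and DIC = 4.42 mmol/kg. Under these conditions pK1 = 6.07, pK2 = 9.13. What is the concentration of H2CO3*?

α₀ = 1 / (1 + K1/[H⁺] + K1K2/[H⁺]²) = 1 / (1 + 10^+0.83 + 10^-1.40)
   = 1 / (1 + 6.7608 + 0.039811) = 1/7.8006 = 0.1282
[CO2*] = α₀ × DIC = 0.1282 × 4.42 = 0.567 mmol/kg

[CO2*] = 0.567 mmol/kg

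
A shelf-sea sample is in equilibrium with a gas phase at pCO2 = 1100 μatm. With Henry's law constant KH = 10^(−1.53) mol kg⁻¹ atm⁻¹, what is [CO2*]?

[CO2*] = 32.5 μmol/kg

KH = 10^(−1.53) = 2.951×10^-2 mol kg⁻¹ atm⁻¹
[CO2*] = KH · pCO2 = 2.951×10^-2 × 1100×10^-6 atm = 3.25×10^-5 mol/kg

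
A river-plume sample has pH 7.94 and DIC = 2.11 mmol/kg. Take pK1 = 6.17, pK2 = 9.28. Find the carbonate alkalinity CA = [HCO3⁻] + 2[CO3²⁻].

CA = [HCO3⁻] + 2[CO3²⁻] = (α₁ + 2α₂)·DIC
At pH 7.94: [H⁺]/K1 = 10^-1.77 = 0.016982, K2/[H⁺] = 10^-1.34 = 0.045709
α₁ = 1/(1 + 0.016982 + 0.045709) = 1/1.0627 = 0.9410; α₂ = α₁·K2/[H⁺] = 0.04301
α₁ + 2α₂ = 1.0270
CA = 1.0270 × 2.11 = 2.17 mmol/kg

CA = 2.17 mmol/kg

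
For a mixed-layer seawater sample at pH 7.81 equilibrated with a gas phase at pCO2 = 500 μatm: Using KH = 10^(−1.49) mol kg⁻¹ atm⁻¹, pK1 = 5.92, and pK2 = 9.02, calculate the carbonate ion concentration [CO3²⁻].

[CO2*] = KH · pCO2 = 10^(−1.49) × 500×10^-6 = 1.618×10^-5 mol/kg
α₀ = 1/(1 + K1/[H⁺] + K1K2/[H⁺]²) = 1/(1 + 10^+1.89 + 10^+0.68) = 0.01199
DIC = [CO2*]/α₀ = 1.618×10^-5 / 0.01199 = 1.350 mmol/kg
[CO3²⁻] = α₂·DIC; α₂ = 0.05738, so [CO3²⁻] = 0.05738 × 1.350 = 0.0774 mmol/kg

[CO3²⁻] = 0.0774 mmol/kg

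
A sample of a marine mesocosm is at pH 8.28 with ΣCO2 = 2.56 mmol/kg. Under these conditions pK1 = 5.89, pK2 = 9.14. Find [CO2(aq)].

[CO2*] = 9.13 μmol/kg

α₀ = 1 / (1 + K1/[H⁺] + K1K2/[H⁺]²) = 1 / (1 + 10^+2.39 + 10^+1.53)
   = 1 / (1 + 245.47 + 33.884) = 1/280.36 = 0.003567
[CO2*] = α₀ × DIC = 0.003567 × 2.56 = 0.00913 mmol/kg = 9.13 μmol/kg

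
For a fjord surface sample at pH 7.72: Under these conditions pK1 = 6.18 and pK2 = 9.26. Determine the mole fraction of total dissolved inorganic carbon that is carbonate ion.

α₂ = 0.0273

α₂ = 1 / (1 + [H⁺]/K2 + [H⁺]²/(K1K2)) = 1 / (1 + 10^+1.54 + 10^+0.00)
   = 1 / (1 + 34.674 + 1.0000) = 1/36.674 = 0.02727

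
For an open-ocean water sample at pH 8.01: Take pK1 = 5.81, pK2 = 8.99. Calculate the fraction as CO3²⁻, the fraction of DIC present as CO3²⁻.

α₂ = 1 / (1 + [H⁺]/K2 + [H⁺]²/(K1K2)) = 1 / (1 + 10^+0.98 + 10^-1.22)
   = 1 / (1 + 9.5499 + 0.060256) = 1/10.610 = 0.09425

α₂ = 0.0942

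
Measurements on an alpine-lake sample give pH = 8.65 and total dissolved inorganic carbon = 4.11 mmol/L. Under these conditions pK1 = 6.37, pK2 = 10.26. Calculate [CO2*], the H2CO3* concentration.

[CO2*] = 0.0209 mmol/L

α₀ = 1 / (1 + K1/[H⁺] + K1K2/[H⁺]²) = 1 / (1 + 10^+2.28 + 10^+0.67)
   = 1 / (1 + 190.55 + 4.6774) = 1/196.22 = 0.005096
[CO2*] = α₀ × DIC = 0.005096 × 4.11 = 0.0209 mmol/L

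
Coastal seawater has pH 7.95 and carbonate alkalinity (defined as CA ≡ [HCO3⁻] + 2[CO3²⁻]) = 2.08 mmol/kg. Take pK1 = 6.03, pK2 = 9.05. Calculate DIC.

DIC = 1.96 mmol/kg

CA = [HCO3⁻] + 2[CO3²⁻] = (α₁ + 2α₂)·DIC
At pH 7.95: [H⁺]/K1 = 10^-1.92 = 0.012023, K2/[H⁺] = 10^-1.10 = 0.079433
α₁ = 1/(1 + 0.012023 + 0.079433) = 1/1.0915 = 0.9162; α₂ = α₁·K2/[H⁺] = 0.07278
α₁ + 2α₂ = 1.0618
DIC = CA / (α₁ + 2α₂) = 2.08 / 1.0618 = 1.96 mmol/kg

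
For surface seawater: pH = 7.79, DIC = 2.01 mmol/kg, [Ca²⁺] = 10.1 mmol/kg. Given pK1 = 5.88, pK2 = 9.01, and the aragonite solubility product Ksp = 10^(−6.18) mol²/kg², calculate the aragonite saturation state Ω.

Ω = 1.73

α₂ = 1 / (1 + [H⁺]/K2 + [H⁺]²/(K1K2)) = 1 / (1 + 10^+1.22 + 10^-0.69)
   = 1 / (1 + 16.596 + 0.20417) = 1/17.800 = 0.05618
[CO3²⁻] = α₂ × DIC = 0.05618 × 2.01 = 0.1129 mmol/kg
Ksp = 10^(−6.18) = 6.607×10^-7
Ω = [Ca²⁺][CO3²⁻]/Ksp = (10.1×10^-3)(1.129×10^-4) / 6.607×10^-7 = 1.73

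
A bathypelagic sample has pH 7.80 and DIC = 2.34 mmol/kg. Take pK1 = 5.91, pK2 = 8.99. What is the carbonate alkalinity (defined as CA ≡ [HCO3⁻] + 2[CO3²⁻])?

CA = 2.45 mmol/kg

CA = [HCO3⁻] + 2[CO3²⁻] = (α₁ + 2α₂)·DIC
At pH 7.80: [H⁺]/K1 = 10^-1.89 = 0.012882, K2/[H⁺] = 10^-1.19 = 0.064565
α₁ = 1/(1 + 0.012882 + 0.064565) = 1/1.0774 = 0.9281; α₂ = α₁·K2/[H⁺] = 0.05992
α₁ + 2α₂ = 1.0480
CA = 1.0480 × 2.34 = 2.45 mmol/kg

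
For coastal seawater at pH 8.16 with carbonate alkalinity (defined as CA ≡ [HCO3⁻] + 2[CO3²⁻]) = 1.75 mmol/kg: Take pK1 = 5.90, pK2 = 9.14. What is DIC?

DIC = 1.61 mmol/kg

CA = [HCO3⁻] + 2[CO3²⁻] = (α₁ + 2α₂)·DIC
At pH 8.16: [H⁺]/K1 = 10^-2.26 = 0.0054954, K2/[H⁺] = 10^-0.98 = 0.10471
α₁ = 1/(1 + 0.0054954 + 0.10471) = 1/1.1102 = 0.9007; α₂ = α₁·K2/[H⁺] = 0.09432
α₁ + 2α₂ = 1.0894
DIC = CA / (α₁ + 2α₂) = 1.75 / 1.0894 = 1.61 mmol/kg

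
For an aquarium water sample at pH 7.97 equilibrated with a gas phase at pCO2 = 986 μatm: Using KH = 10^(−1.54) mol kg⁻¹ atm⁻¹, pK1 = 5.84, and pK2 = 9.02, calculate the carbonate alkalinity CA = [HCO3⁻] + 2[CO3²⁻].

CA = 4.52 mmol/kg

[CO2*] = KH · pCO2 = 10^(−1.54) × 986×10^-6 = 2.844×10^-5 mol/kg
α₀ = 1/(1 + K1/[H⁺] + K1K2/[H⁺]²) = 1/(1 + 10^+2.13 + 10^+1.08) = 0.006760
DIC = [CO2*]/α₀ = 2.844×10^-5 / 0.006760 = 4.206 mmol/kg
CA = (α₁ + 2α₂)·DIC = (0.9120 + 2×0.08128) × 4.206 = 4.52 mmol/kg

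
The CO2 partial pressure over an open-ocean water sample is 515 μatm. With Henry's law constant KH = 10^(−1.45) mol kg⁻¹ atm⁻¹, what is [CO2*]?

KH = 10^(−1.45) = 3.548×10^-2 mol kg⁻¹ atm⁻¹
[CO2*] = KH · pCO2 = 3.548×10^-2 × 515×10^-6 atm = 1.83×10^-5 mol/kg

[CO2*] = 18.3 μmol/kg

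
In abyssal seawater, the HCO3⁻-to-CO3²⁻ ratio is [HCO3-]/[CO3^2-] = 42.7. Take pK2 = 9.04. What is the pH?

From K2 = [H⁺][CO3^2-]/[HCO3-]:  pH = pK2 − log₁₀([HCO3-]/[CO3^2-])
log₁₀(42.7) = +1.630
pH = 9.04 − (+1.630) = 7.41

pH = 7.41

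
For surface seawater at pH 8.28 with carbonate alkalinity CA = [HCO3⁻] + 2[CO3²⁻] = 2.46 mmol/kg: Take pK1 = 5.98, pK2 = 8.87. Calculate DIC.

CA = [HCO3⁻] + 2[CO3²⁻] = (α₁ + 2α₂)·DIC
At pH 8.28: [H⁺]/K1 = 10^-2.30 = 0.0050119, K2/[H⁺] = 10^-0.59 = 0.25704
α₁ = 1/(1 + 0.0050119 + 0.25704) = 1/1.2621 = 0.7924; α₂ = α₁·K2/[H⁺] = 0.2037
α₁ + 2α₂ = 1.1997
DIC = CA / (α₁ + 2α₂) = 2.46 / 1.1997 = 2.05 mmol/kg

DIC = 2.05 mmol/kg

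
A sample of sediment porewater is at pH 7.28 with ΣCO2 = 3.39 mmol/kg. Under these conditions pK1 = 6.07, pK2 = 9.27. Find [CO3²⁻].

α₂ = 1 / (1 + [H⁺]/K2 + [H⁺]²/(K1K2)) = 1 / (1 + 10^+1.99 + 10^+0.78)
   = 1 / (1 + 97.724 + 6.0256) = 1/104.75 = 0.009547
[CO3²⁻] = α₂ × DIC = 0.009547 × 3.39 = 0.0324 mmol/kg

[CO3²⁻] = 0.0324 mmol/kg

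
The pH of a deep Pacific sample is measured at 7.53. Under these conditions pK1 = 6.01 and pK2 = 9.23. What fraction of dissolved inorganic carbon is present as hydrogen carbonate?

α₁ = 1 / (1 + [H⁺]/K1 + K2/[H⁺]) = 1 / (1 + 10^-1.52 + 10^-1.70)
   = 1 / (1 + 0.030200 + 0.019953) = 1/1.0502 = 0.9522

α₁ = 0.952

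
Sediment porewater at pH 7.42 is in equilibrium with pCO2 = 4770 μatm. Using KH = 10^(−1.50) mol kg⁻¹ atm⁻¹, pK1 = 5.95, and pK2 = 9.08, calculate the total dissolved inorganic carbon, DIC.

[CO2*] = KH · pCO2 = 10^(−1.50) × 4770×10^-6 = 1.508×10^-4 mol/kg
α₀ = 1/(1 + K1/[H⁺] + K1K2/[H⁺]²) = 1/(1 + 10^+1.47 + 10^-0.19) = 0.03209
DIC = [CO2*]/α₀ = 1.508×10^-4 / 0.03209 = 4.70 mmol/kg

DIC = 4.70 mmol/kg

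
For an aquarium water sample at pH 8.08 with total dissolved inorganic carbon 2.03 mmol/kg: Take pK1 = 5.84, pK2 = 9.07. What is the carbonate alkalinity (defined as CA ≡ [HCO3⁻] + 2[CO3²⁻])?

CA = [HCO3⁻] + 2[CO3²⁻] = (α₁ + 2α₂)·DIC
At pH 8.08: [H⁺]/K1 = 10^-2.24 = 0.0057544, K2/[H⁺] = 10^-0.99 = 0.10233
α₁ = 1/(1 + 0.0057544 + 0.10233) = 1/1.1081 = 0.9025; α₂ = α₁·K2/[H⁺] = 0.09235
α₁ + 2α₂ = 1.0872
CA = 1.0872 × 2.03 = 2.21 mmol/kg

CA = 2.21 mmol/kg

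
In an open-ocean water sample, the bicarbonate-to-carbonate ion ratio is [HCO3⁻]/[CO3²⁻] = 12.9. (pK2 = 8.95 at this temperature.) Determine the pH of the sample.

pH = 7.84

From K2 = [H⁺][CO3²⁻]/[HCO3⁻]:  pH = pK2 − log₁₀([HCO3⁻]/[CO3²⁻])
log₁₀(12.9) = +1.111
pH = 8.95 − (+1.111) = 7.84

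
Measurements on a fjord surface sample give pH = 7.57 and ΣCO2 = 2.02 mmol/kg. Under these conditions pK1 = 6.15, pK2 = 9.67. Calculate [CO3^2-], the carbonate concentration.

[CO3²⁻] = 15.3 μmol/kg

α₂ = 1 / (1 + [H⁺]/K2 + [H⁺]²/(K1K2)) = 1 / (1 + 10^+2.10 + 10^+0.68)
   = 1 / (1 + 125.89 + 4.7863) = 1/131.68 = 0.007594
[CO3²⁻] = α₂ × DIC = 0.007594 × 2.02 = 0.0153 mmol/kg = 15.3 μmol/kg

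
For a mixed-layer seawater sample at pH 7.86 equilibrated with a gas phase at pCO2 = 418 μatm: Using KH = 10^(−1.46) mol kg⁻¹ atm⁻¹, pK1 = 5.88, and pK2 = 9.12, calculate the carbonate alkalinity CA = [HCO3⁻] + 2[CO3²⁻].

[CO2*] = KH · pCO2 = 10^(−1.46) × 418×10^-6 = 1.449×10^-5 mol/kg
α₀ = 1/(1 + K1/[H⁺] + K1K2/[H⁺]²) = 1/(1 + 10^+1.98 + 10^+0.72) = 0.009828
DIC = [CO2*]/α₀ = 1.449×10^-5 / 0.009828 = 1.475 mmol/kg
CA = (α₁ + 2α₂)·DIC = (0.9386 + 2×0.05158) × 1.475 = 1.54 mmol/kg

CA = 1.54 mmol/kg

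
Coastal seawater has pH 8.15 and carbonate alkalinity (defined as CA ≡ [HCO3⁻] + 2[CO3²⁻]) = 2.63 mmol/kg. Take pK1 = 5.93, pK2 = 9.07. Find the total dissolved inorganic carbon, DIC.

DIC = 2.39 mmol/kg

CA = [HCO3⁻] + 2[CO3²⁻] = (α₁ + 2α₂)·DIC
At pH 8.15: [H⁺]/K1 = 10^-2.22 = 0.0060256, K2/[H⁺] = 10^-0.92 = 0.12023
α₁ = 1/(1 + 0.0060256 + 0.12023) = 1/1.1263 = 0.8879; α₂ = α₁·K2/[H⁺] = 0.1067
α₁ + 2α₂ = 1.1014
DIC = CA / (α₁ + 2α₂) = 2.63 / 1.1014 = 2.39 mmol/kg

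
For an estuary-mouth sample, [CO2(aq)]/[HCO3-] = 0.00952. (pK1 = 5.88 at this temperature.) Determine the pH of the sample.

From K1 = [H⁺][HCO3-]/[CO2(aq)]:  pH = pK1 − log₁₀([CO2(aq)]/[HCO3-])
log₁₀(0.00952) = -2.021
pH = 5.88 − (-2.021) = 7.90

pH = 7.90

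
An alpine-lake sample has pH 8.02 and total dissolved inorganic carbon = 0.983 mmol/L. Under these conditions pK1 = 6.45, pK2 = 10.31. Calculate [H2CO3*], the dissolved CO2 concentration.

[CO2*] = 0.0256 mmol/L

α₀ = 1 / (1 + K1/[H⁺] + K1K2/[H⁺]²) = 1 / (1 + 10^+1.57 + 10^-0.72)
   = 1 / (1 + 37.154 + 0.19055) = 1/38.344 = 0.02608
[CO2*] = α₀ × DIC = 0.02608 × 0.983 = 0.0256 mmol/L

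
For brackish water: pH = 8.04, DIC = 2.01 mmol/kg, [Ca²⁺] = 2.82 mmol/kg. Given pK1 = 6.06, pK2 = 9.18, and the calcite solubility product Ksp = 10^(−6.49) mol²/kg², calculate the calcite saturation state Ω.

α₂ = 1 / (1 + [H⁺]/K2 + [H⁺]²/(K1K2)) = 1 / (1 + 10^+1.14 + 10^-0.84)
   = 1 / (1 + 13.804 + 0.14454) = 1/14.948 = 0.06690
[CO3²⁻] = α₂ × DIC = 0.06690 × 2.01 = 0.1345 mmol/kg
Ksp = 10^(−6.49) = 3.236×10^-7
Ω = [Ca²⁺][CO3²⁻]/Ksp = (2.82×10^-3)(1.345×10^-4) / 3.236×10^-7 = 1.17

Ω = 1.17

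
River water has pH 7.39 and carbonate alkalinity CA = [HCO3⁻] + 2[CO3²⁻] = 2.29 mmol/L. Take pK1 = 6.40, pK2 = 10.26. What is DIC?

DIC = 2.52 mmol/L

CA = [HCO3⁻] + 2[CO3²⁻] = (α₁ + 2α₂)·DIC
At pH 7.39: [H⁺]/K1 = 10^-0.99 = 0.10233, K2/[H⁺] = 10^-2.87 = 0.0013490
α₁ = 1/(1 + 0.10233 + 0.0013490) = 1/1.1037 = 0.9061; α₂ = α₁·K2/[H⁺] = 0.001222
α₁ + 2α₂ = 0.9085
DIC = CA / (α₁ + 2α₂) = 2.29 / 0.9085 = 2.52 mmol/L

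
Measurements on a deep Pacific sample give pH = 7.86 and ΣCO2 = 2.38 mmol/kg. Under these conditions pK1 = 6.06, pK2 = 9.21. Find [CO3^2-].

α₂ = 1 / (1 + [H⁺]/K2 + [H⁺]²/(K1K2)) = 1 / (1 + 10^+1.35 + 10^-0.45)
   = 1 / (1 + 22.387 + 0.35481) = 1/23.742 = 0.04212
[CO3²⁻] = α₂ × DIC = 0.04212 × 2.38 = 0.100 mmol/kg

[CO3²⁻] = 0.100 mmol/kg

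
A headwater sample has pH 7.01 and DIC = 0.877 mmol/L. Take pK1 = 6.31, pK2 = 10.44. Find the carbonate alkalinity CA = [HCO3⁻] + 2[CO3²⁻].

CA = [HCO3⁻] + 2[CO3²⁻] = (α₁ + 2α₂)·DIC
At pH 7.01: [H⁺]/K1 = 10^-0.70 = 0.19953, K2/[H⁺] = 10^-3.43 = 0.00037154
α₁ = 1/(1 + 0.19953 + 0.00037154) = 1/1.1999 = 0.8334; α₂ = α₁·K2/[H⁺] = 0.0003096
α₁ + 2α₂ = 0.8340
CA = 0.8340 × 0.877 = 0.731 mmol/L

CA = 0.731 mmol/L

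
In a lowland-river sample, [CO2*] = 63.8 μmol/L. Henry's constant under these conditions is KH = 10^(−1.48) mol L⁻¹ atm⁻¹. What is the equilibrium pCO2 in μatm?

pCO2 = 1930 μatm

KH = 10^(−1.48) = 3.311×10^-2 mol L⁻¹ atm⁻¹
pCO2 = [CO2*]/KH = 63.8×10^-6 / 3.311×10^-2 = 1.93×10^-3 atm = 1930 μatm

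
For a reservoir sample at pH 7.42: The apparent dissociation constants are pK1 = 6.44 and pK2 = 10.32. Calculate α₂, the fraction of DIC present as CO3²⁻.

α₂ = 1 / (1 + [H⁺]/K2 + [H⁺]²/(K1K2)) = 1 / (1 + 10^+2.90 + 10^+1.92)
   = 1 / (1 + 794.33 + 83.176) = 1/878.50 = 0.001138

α₂ = 0.00114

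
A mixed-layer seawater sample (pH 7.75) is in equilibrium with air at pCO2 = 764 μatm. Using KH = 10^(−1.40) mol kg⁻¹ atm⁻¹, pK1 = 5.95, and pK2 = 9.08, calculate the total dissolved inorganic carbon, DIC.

[CO2*] = KH · pCO2 = 10^(−1.40) × 764×10^-6 = 3.042×10^-5 mol/kg
α₀ = 1/(1 + K1/[H⁺] + K1K2/[H⁺]²) = 1/(1 + 10^+1.80 + 10^+0.47) = 0.01491
DIC = [CO2*]/α₀ = 3.042×10^-5 / 0.01491 = 2.04 mmol/kg

DIC = 2.04 mmol/kg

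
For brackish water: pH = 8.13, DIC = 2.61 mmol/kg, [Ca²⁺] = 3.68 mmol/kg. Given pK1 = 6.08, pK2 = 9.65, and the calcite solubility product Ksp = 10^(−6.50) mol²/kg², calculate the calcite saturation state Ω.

α₂ = 1 / (1 + [H⁺]/K2 + [H⁺]²/(K1K2)) = 1 / (1 + 10^+1.52 + 10^-0.53)
   = 1 / (1 + 33.113 + 0.29512) = 1/34.408 = 0.02906
[CO3²⁻] = α₂ × DIC = 0.02906 × 2.61 = 0.07585 mmol/kg
Ksp = 10^(−6.50) = 3.162×10^-7
Ω = [Ca²⁺][CO3²⁻]/Ksp = (3.68×10^-3)(7.585×10^-5) / 3.162×10^-7 = 0.883

Ω = 0.883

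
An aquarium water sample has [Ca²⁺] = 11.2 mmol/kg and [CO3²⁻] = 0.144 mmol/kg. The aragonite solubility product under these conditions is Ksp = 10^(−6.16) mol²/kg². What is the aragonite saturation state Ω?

Ω = 2.33

Ksp = 10^(−6.16) = 6.918×10^-7
Ω = [Ca²⁺][CO3²⁻]/Ksp = (11.2×10^-3)(0.144×10^-3) / 6.918×10^-7 = 2.33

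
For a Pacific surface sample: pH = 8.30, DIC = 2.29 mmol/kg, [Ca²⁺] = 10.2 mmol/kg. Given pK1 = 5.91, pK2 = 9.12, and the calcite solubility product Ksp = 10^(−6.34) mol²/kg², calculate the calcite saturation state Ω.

α₂ = 1 / (1 + [H⁺]/K2 + [H⁺]²/(K1K2)) = 1 / (1 + 10^+0.82 + 10^-1.57)
   = 1 / (1 + 6.6069 + 0.026915) = 1/7.6338 = 0.1310
[CO3²⁻] = α₂ × DIC = 0.1310 × 2.29 = 0.3000 mmol/kg
Ksp = 10^(−6.34) = 4.571×10^-7
Ω = [Ca²⁺][CO3²⁻]/Ksp = (10.2×10^-3)(3.000×10^-4) / 4.571×10^-7 = 6.69

Ω = 6.69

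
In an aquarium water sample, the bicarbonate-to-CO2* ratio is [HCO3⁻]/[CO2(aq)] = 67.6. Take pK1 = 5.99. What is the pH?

pH = 7.82

From K1 = [H⁺][HCO3⁻]/[CO2(aq)]:  pH = pK1 + log₁₀([HCO3⁻]/[CO2(aq)])
log₁₀(67.6) = +1.830
pH = 5.99 + (+1.830) = 7.82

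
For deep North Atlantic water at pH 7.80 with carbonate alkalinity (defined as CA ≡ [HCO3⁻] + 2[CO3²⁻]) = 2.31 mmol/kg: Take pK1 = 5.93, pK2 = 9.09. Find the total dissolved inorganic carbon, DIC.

CA = [HCO3⁻] + 2[CO3²⁻] = (α₁ + 2α₂)·DIC
At pH 7.80: [H⁺]/K1 = 10^-1.87 = 0.013490, K2/[H⁺] = 10^-1.29 = 0.051286
α₁ = 1/(1 + 0.013490 + 0.051286) = 1/1.0648 = 0.9392; α₂ = α₁·K2/[H⁺] = 0.04817
α₁ + 2α₂ = 1.0355
DIC = CA / (α₁ + 2α₂) = 2.31 / 1.0355 = 2.23 mmol/kg

DIC = 2.23 mmol/kg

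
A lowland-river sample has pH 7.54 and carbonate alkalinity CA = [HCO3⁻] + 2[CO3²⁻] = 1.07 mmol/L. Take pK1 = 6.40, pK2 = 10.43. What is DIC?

CA = [HCO3⁻] + 2[CO3²⁻] = (α₁ + 2α₂)·DIC
At pH 7.54: [H⁺]/K1 = 10^-1.14 = 0.072444, K2/[H⁺] = 10^-2.89 = 0.0012882
α₁ = 1/(1 + 0.072444 + 0.0012882) = 1/1.0737 = 0.9313; α₂ = α₁·K2/[H⁺] = 0.001200
α₁ + 2α₂ = 0.9337
DIC = CA / (α₁ + 2α₂) = 1.07 / 0.9337 = 1.15 mmol/L

DIC = 1.15 mmol/L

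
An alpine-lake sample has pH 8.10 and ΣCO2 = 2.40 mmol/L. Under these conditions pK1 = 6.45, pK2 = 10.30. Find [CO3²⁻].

[CO3²⁻] = 14.7 μmol/L

α₂ = 1 / (1 + [H⁺]/K2 + [H⁺]²/(K1K2)) = 1 / (1 + 10^+2.20 + 10^+0.55)
   = 1 / (1 + 158.49 + 3.5481) = 1/163.04 = 0.006134
[CO3²⁻] = α₂ × DIC = 0.006134 × 2.40 = 0.0147 mmol/L = 14.7 μmol/L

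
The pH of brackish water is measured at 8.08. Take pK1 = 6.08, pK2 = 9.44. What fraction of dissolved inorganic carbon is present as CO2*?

α₀ = 1 / (1 + K1/[H⁺] + K1K2/[H⁺]²) = 1 / (1 + 10^+2.00 + 10^+0.64)
   = 1 / (1 + 100.00 + 4.3652) = 1/105.37 = 0.009491

α₀ = 0.00949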